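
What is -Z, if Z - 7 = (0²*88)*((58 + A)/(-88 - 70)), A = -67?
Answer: -7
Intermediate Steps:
Z = 7 (Z = 7 + (0²*88)*((58 - 67)/(-88 - 70)) = 7 + (0*88)*(-9/(-158)) = 7 + 0*(-9*(-1/158)) = 7 + 0*(9/158) = 7 + 0 = 7)
-Z = -1*7 = -7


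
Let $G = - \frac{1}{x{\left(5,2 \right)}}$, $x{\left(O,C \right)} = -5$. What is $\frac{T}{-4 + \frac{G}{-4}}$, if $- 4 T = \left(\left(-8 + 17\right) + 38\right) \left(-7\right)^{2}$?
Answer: $\frac{11515}{81} \approx 142.16$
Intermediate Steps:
$G = \frac{1}{5}$ ($G = - \frac{1}{-5} = \left(-1\right) \left(- \frac{1}{5}\right) = \frac{1}{5} \approx 0.2$)
$T = - \frac{2303}{4}$ ($T = - \frac{\left(\left(-8 + 17\right) + 38\right) \left(-7\right)^{2}}{4} = - \frac{\left(9 + 38\right) 49}{4} = - \frac{47 \cdot 49}{4} = \left(- \frac{1}{4}\right) 2303 = - \frac{2303}{4} \approx -575.75$)
$\frac{T}{-4 + \frac{G}{-4}} = - \frac{2303}{4 \left(-4 + \frac{1}{5 \left(-4\right)}\right)} = - \frac{2303}{4 \left(-4 + \frac{1}{5} \left(- \frac{1}{4}\right)\right)} = - \frac{2303}{4 \left(-4 - \frac{1}{20}\right)} = - \frac{2303}{4 \left(- \frac{81}{20}\right)} = \left(- \frac{2303}{4}\right) \left(- \frac{20}{81}\right) = \frac{11515}{81}$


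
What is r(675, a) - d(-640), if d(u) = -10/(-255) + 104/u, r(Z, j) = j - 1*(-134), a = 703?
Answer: 3415463/4080 ≈ 837.12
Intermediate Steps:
r(Z, j) = 134 + j (r(Z, j) = j + 134 = 134 + j)
d(u) = 2/51 + 104/u (d(u) = -10*(-1/255) + 104/u = 2/51 + 104/u)
r(675, a) - d(-640) = (134 + 703) - (2/51 + 104/(-640)) = 837 - (2/51 + 104*(-1/640)) = 837 - (2/51 - 13/80) = 837 - 1*(-503/4080) = 837 + 503/4080 = 3415463/4080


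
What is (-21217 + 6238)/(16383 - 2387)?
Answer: -14979/13996 ≈ -1.0702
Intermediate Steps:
(-21217 + 6238)/(16383 - 2387) = -14979/13996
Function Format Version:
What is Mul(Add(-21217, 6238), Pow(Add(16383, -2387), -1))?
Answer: Rational(-14979, 13996) ≈ -1.0702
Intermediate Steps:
Mul(Add(-21217, 6238), Pow(Add(16383, -2387), -1)) = Mul(-14979, Pow(13996, -1)) = Mul(-14979, Rational(1, 13996)) = Rational(-14979, 13996)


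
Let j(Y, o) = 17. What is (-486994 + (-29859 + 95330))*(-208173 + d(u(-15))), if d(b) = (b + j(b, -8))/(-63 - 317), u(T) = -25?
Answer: 8336221367459/95 ≈ 8.7750e+10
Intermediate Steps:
d(b) = -17/380 - b/380 (d(b) = (b + 17)/(-63 - 317) = (17 + b)/(-380) = (17 + b)*(-1/380) = -17/380 - b/380)
(-486994 + (-29859 + 95330))*(-208173 + d(u(-15))) = (-486994 + (-29859 + 95330))*(-208173 + (-17/380 - 1/380*(-25))) = (-486994 + 65471)*(-208173 + (-17/380 + 5/76)) = -421523*(-208173 + 2/95) = -421523*(-19776433/95) = 8336221367459/95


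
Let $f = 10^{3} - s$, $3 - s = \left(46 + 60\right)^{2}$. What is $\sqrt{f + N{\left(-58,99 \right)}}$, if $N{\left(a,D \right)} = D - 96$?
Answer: $2 \sqrt{3059} \approx 110.62$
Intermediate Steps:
$s = -11233$ ($s = 3 - \left(46 + 60\right)^{2} = 3 - 106^{2} = 3 - 11236 = -11233$)
$N{\left(a,D \right)} = -96 + D$
$f = 12233$ ($f = 10^{3} - -11233 = 1000 + 11233 = 12233$)
$\sqrt{f + N{\left(-58,99 \right)}} = \sqrt{12233 + \left(-96 + 99\right)} = \sqrt{12233 + 3} = \sqrt{12236} = 2 \sqrt{3059}$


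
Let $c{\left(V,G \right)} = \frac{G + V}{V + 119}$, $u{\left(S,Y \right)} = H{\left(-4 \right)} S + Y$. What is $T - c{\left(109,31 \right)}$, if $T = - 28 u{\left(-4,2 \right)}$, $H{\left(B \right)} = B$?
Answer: $- \frac{28763}{57} \approx -504.61$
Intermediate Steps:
$u{\left(S,Y \right)} = Y - 4 S$ ($u{\left(S,Y \right)} = - 4 S + Y = Y - 4 S$)
$c{\left(V,G \right)} = \frac{G + V}{119 + V}$
$T = -504$ ($T = - 28 \left(2 - -16\right) = - 28 \left(2 + 16\right) = \left(-28\right) 18 = -504$)
$T - c{\left(109,31 \right)} = -504 - \frac{31 + 109}{119 + 109} = -504 - \frac{1}{228} \cdot 140 = -504 - \frac{35}{57} = - \frac{28763}{57}$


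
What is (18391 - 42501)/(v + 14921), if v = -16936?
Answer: 4822/403 ≈ 11.965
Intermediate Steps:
(18391 - 42501)/(v + 14921) = (18391 - 42501)/(-16936 + 14921) = -24110/(-2015) = -24110*(-1/2015) = 4822/403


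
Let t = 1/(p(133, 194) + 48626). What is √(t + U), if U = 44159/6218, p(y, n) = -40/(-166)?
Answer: √31060346319031573261/2091309267 ≈ 2.6649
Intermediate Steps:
p(y, n) = 20/83 (p(y, n) = -40*(-1/166) = 20/83)
t = 83/4035978 (t = 1/(20/83 + 48626) = 1/(4035978/83) = 83/4035978 ≈ 2.0565e-5)
U = 44159/6218 (U = 44159*(1/6218) = 44159/6218 ≈ 7.1018)
√(t + U) = √(83/4035978 + 44159/6218) = √(44556317149/6273927801) = √31060346319031573261/2091309267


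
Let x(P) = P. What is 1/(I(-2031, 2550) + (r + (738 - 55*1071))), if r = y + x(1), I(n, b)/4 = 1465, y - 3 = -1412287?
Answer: -1/1464590 ≈ -6.8278e-7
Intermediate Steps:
y = -1412284 (y = 3 - 1412287 = -1412284)
I(n, b) = 5860 (I(n, b) = 4*1465 = 5860)
r = -1412283 (r = -1412284 + 1 = -1412283)
1/(I(-2031, 2550) + (r + (738 - 55*1071))) = 1/(5860 + (-1412283 + (738 - 55*1071))) = 1/(5860 + (-1412283 + (738 - 58905))) = 1/(5860 + (-1412283 - 58167)) = 1/(5860 - 1470450) = 1/(-1464590) = -1/1464590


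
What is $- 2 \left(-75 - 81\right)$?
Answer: $312$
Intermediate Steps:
$- 2 \left(-75 - 81\right) = \left(-2\right) \left(-156\right) = 312$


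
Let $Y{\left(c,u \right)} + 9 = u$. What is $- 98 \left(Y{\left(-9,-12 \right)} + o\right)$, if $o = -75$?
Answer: $9408$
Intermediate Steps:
$Y{\left(c,u \right)} = -9 + u$
$- 98 \left(Y{\left(-9,-12 \right)} + o\right) = - 98 \left(\left(-9 - 12\right) - 75\right) = - 98 \left(-21 - 75\right) = \left(-98\right) \left(-96\right) = 9408$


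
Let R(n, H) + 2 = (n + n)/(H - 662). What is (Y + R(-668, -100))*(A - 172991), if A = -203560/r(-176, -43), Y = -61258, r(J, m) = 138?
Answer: 280963311859328/26289 ≈ 1.0687e+10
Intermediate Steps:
R(n, H) = -2 + 2*n/(-662 + H) (R(n, H) = -2 + (n + n)/(H - 662) = -2 + (2*n)/(-662 + H) = -2 + 2*n/(-662 + H))
A = -101780/69 (A = -203560/138 = -203560*1/138 = -101780/69 ≈ -1475.1)
(Y + R(-668, -100))*(A - 172991) = (-61258 + 2*(662 - 668 - 1*(-100))/(-662 - 100))*(-101780/69 - 172991) = (-61258 + 2*(662 - 668 + 100)/(-762))*(-12038159/69) = (-61258 + 2*(-1/762)*94)*(-12038159/69) = (-61258 - 94/381)*(-12038159/69) = -23339392/381*(-12038159/69) = 280963311859328/26289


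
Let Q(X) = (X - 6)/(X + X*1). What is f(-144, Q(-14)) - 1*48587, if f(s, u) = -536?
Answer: -49123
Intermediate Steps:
Q(X) = (-6 + X)/(2*X) (Q(X) = (-6 + X)/(X + X) = (-6 + X)/((2*X)) = (-6 + X)*(1/(2*X)) = (-6 + X)/(2*X))
f(-144, Q(-14)) - 1*48587 = -536 - 1*48587 = -536 - 48587 = -49123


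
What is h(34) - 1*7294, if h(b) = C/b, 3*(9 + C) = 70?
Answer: -743945/102 ≈ -7293.6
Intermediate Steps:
C = 43/3 (C = -9 + (⅓)*70 = -9 + 70/3 = 43/3 ≈ 14.333)
h(b) = 43/(3*b)
h(34) - 1*7294 = (43/3)/34 - 1*7294 = (43/3)*(1/34) - 7294 = 43/102 - 7294 = -743945/102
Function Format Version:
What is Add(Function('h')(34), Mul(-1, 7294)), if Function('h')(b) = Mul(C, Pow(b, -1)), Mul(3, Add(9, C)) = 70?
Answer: Rational(-743945, 102) ≈ -7293.6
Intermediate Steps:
C = Rational(43, 3) (C = Add(-9, Mul(Rational(1, 3), 70)) = Add(-9, Rational(70, 3)) = Rational(43, 3) ≈ 14.333)
Function('h')(b) = Mul(Rational(43, 3), Pow(b, -1))
Add(Function('h')(34), Mul(-1, 7294)) = Add(Mul(Rational(43, 3), Pow(34, -1)), Mul(-1, 7294)) = Add(Mul(Rational(43, 3), Rational(1, 34)), -7294) = Add(Rational(43, 102), -7294) = Rational(-743945, 102)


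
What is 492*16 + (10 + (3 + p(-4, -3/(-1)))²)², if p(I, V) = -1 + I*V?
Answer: 19972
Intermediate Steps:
492*16 + (10 + (3 + p(-4, -3/(-1)))²)² = 492*16 + (10 + (3 + (-1 - (-12)/(-1)))²)² = 7872 + (10 + (3 + (-1 - (-12)*(-1)))²)² = 7872 + (10 + (3 + (-1 - 4*3))²)² = 7872 + (10 + (3 + (-1 - 12))²)² = 7872 + (10 + (3 - 13)²)² = 7872 + (10 + (-10)²)² = 7872 + (10 + 100)² = 7872 + 110² = 7872 + 12100 = 19972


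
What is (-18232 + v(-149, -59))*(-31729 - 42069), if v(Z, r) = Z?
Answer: 1356481038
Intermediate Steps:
(-18232 + v(-149, -59))*(-31729 - 42069) = (-18232 - 149)*(-31729 - 42069) = -18381*(-73798) = 1356481038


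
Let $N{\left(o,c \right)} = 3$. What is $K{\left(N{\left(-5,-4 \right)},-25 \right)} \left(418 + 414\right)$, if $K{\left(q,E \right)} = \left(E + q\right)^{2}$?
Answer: $402688$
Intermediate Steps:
$K{\left(N{\left(-5,-4 \right)},-25 \right)} \left(418 + 414\right) = \left(-25 + 3\right)^{2} \left(418 + 414\right) = \left(-22\right)^{2} \cdot 832 = 484 \cdot 832 = 402688$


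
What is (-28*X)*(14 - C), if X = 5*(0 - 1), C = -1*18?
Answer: 4480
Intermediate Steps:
C = -18
X = -5 (X = 5*(-1) = -5)
(-28*X)*(14 - C) = (-28*(-5))*(14 - 1*(-18)) = 140*(14 + 18) = 140*32 = 4480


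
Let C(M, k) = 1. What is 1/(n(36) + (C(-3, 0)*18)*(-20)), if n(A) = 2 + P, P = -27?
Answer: -1/385 ≈ -0.0025974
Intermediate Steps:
n(A) = -25 (n(A) = 2 - 27 = -25)
1/(n(36) + (C(-3, 0)*18)*(-20)) = 1/(-25 + (1*18)*(-20)) = 1/(-25 + 18*(-20)) = 1/(-25 - 360) = 1/(-385) = -1/385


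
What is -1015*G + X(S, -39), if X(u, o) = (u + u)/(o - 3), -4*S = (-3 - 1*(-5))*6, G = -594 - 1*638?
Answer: 8753361/7 ≈ 1.2505e+6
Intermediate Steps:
G = -1232 (G = -594 - 638 = -1232)
S = -3 (S = -(-3 - 1*(-5))*6/4 = -(-3 + 5)*6/4 = -6/2 = -1/4*12 = -3)
X(u, o) = 2*u/(-3 + o) (X(u, o) = (2*u)/(-3 + o) = 2*u/(-3 + o))
-1015*G + X(S, -39) = -1015*(-1232) + 2*(-3)/(-3 - 39) = 1250480 + 2*(-3)/(-42) = 1250480 + 2*(-3)*(-1/42) = 1250480 + 1/7 = 8753361/7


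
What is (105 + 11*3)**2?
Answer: 19044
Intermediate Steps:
(105 + 11*3)**2 = (105 + 33)**2 = 138**2 = 19044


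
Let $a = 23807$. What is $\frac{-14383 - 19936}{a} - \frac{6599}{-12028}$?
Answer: $- \frac{255686539}{286350596} \approx -0.89291$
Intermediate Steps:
$\frac{-14383 - 19936}{a} - \frac{6599}{-12028} = \frac{-14383 - 19936}{23807} - \frac{6599}{-12028} = \left(-34319\right) \frac{1}{23807} - - \frac{6599}{12028} = - \frac{34319}{23807} + \frac{6599}{12028} = - \frac{255686539}{286350596}$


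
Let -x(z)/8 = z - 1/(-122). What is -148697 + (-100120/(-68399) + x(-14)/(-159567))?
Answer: -32998891105673131/221922539071 ≈ -1.4870e+5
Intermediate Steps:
x(z) = -4/61 - 8*z (x(z) = -8*(z - 1/(-122)) = -8*(z - 1*(-1/122)) = -8*(z + 1/122) = -8*(1/122 + z) = -4/61 - 8*z)
-148697 + (-100120/(-68399) + x(-14)/(-159567)) = -148697 + (-100120/(-68399) + (-4/61 - 8*(-14))/(-159567)) = -148697 + (-100120*(-1/68399) + (-4/61 + 112)*(-1/159567)) = -148697 + (100120/68399 + (6828/61)*(-1/159567)) = -148697 + (100120/68399 - 2276/3244529) = -148697 + 324686567356/221922539071 = -32998891105673131/221922539071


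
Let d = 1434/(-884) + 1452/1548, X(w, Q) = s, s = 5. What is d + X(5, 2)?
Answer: 246079/57018 ≈ 4.3158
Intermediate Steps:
X(w, Q) = 5
d = -39011/57018 (d = 1434*(-1/884) + 1452*(1/1548) = -717/442 + 121/129 = -39011/57018 ≈ -0.68419)
d + X(5, 2) = -39011/57018 + 5 = 246079/57018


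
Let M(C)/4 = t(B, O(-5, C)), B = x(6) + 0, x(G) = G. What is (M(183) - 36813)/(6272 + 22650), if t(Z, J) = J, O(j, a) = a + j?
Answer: -36101/28922 ≈ -1.2482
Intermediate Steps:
B = 6 (B = 6 + 0 = 6)
M(C) = -20 + 4*C (M(C) = 4*(C - 5) = 4*(-5 + C) = -20 + 4*C)
(M(183) - 36813)/(6272 + 22650) = ((-20 + 4*183) - 36813)/(6272 + 22650) = ((-20 + 732) - 36813)/28922 = (712 - 36813)*(1/28922) = -36101*1/28922 = -36101/28922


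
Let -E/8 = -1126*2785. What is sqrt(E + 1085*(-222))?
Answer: sqrt(24846410) ≈ 4984.6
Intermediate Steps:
E = 25087280 (E = -(-9008)*2785 = -8*(-3135910) = 25087280)
sqrt(E + 1085*(-222)) = sqrt(25087280 + 1085*(-222)) = sqrt(25087280 - 240870) = sqrt(24846410)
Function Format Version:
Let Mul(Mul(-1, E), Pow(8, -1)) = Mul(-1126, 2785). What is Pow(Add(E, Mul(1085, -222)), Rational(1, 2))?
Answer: Pow(24846410, Rational(1, 2)) ≈ 4984.6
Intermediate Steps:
E = 25087280 (E = Mul(-8, Mul(-1126, 2785)) = Mul(-8, -3135910) = 25087280)
Pow(Add(E, Mul(1085, -222)), Rational(1, 2)) = Pow(Add(25087280, Mul(1085, -222)), Rational(1, 2)) = Pow(Add(25087280, -240870), Rational(1, 2)) = Pow(24846410, Rational(1, 2))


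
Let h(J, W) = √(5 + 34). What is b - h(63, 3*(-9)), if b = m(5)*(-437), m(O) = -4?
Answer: 1748 - √39 ≈ 1741.8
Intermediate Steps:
b = 1748 (b = -4*(-437) = 1748)
h(J, W) = √39
b - h(63, 3*(-9)) = 1748 - √39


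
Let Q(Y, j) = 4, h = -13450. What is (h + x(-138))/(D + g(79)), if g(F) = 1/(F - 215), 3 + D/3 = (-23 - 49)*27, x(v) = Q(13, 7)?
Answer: 1828656/794377 ≈ 2.3020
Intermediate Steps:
x(v) = 4
D = -5841 (D = -9 + 3*((-23 - 49)*27) = -9 + 3*(-72*27) = -9 + 3*(-1944) = -9 - 5832 = -5841)
g(F) = 1/(-215 + F)
(h + x(-138))/(D + g(79)) = (-13450 + 4)/(-5841 + 1/(-215 + 79)) = -13446/(-5841 + 1/(-136)) = -13446/(-5841 - 1/136) = -13446/(-794377/136) = -13446*(-136/794377) = 1828656/794377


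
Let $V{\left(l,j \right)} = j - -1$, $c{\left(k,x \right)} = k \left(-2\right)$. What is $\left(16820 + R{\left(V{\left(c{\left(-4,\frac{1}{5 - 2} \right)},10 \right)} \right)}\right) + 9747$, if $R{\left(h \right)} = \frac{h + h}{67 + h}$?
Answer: $\frac{1036124}{39} \approx 26567.0$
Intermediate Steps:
$c{\left(k,x \right)} = - 2 k$
$V{\left(l,j \right)} = 1 + j$ ($V{\left(l,j \right)} = j + 1 = 1 + j$)
$R{\left(h \right)} = \frac{2 h}{67 + h}$
$\left(16820 + R{\left(V{\left(c{\left(-4,\frac{1}{5 - 2} \right)},10 \right)} \right)}\right) + 9747 = \left(16820 + \frac{2 \left(1 + 10\right)}{67 + \left(1 + 10\right)}\right) + 9747 = \left(16820 + 2 \cdot 11 \frac{1}{67 + 11}\right) + 9747 = \left(16820 + 2 \cdot 11 \cdot \frac{1}{78}\right) + 9747 = \left(16820 + \frac{11}{39}\right) + 9747 = \frac{655991}{39} + 9747 = \frac{1036124}{39}$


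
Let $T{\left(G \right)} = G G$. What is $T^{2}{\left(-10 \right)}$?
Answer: $10000$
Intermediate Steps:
$T{\left(G \right)} = G^{2}$
$T^{2}{\left(-10 \right)} = \left(\left(-10\right)^{2}\right)^{2} = 100^{2} = 10000$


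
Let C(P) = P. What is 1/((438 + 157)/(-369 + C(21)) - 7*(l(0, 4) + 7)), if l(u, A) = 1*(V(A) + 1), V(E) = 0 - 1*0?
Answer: -348/20083 ≈ -0.017328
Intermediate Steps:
V(E) = 0 (V(E) = 0 + 0 = 0)
l(u, A) = 1 (l(u, A) = 1*(0 + 1) = 1*1 = 1)
1/((438 + 157)/(-369 + C(21)) - 7*(l(0, 4) + 7)) = 1/((438 + 157)/(-369 + 21) - 7*(1 + 7)) = 1/(595/(-348) - 7*8) = 1/(595*(-1/348) - 56) = 1/(-595/348 - 56) = 1/(-20083/348) = -348/20083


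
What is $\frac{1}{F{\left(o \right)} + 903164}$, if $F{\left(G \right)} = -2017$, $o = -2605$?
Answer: $\frac{1}{901147} \approx 1.1097 \cdot 10^{-6}$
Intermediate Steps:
$\frac{1}{F{\left(o \right)} + 903164} = \frac{1}{-2017 + 903164} = \frac{1}{901147}$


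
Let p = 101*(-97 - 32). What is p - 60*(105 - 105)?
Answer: -13029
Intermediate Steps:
p = -13029 (p = 101*(-129) = -13029)
p - 60*(105 - 105) = -13029 - 60*(105 - 105) = -13029 - 60*0 = -13029 - 1*0 = -13029 + 0 = -13029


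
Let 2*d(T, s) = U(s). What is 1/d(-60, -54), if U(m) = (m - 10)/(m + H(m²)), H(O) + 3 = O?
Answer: -2859/32 ≈ -89.344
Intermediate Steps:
H(O) = -3 + O
U(m) = (-10 + m)/(-3 + m + m²) (U(m) = (m - 10)/(m + (-3 + m²)) = (-10 + m)/(-3 + m + m²))
d(T, s) = (-10 + s)/(2*(-3 + s + s²)) (d(T, s) = ((-10 + s)/(-3 + s + s²))/2 = (-10 + s)/(2*(-3 + s + s²)))
1/d(-60, -54) = 1/((-5 + (½)*(-54))/(-3 - 54 + (-54)²)) = 1/((-5 - 27)/(-3 - 54 + 2916)) = 1/(-32/2859) = -2859/32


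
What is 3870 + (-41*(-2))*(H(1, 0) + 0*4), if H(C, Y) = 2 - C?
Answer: 3952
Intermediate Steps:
3870 + (-41*(-2))*(H(1, 0) + 0*4) = 3870 + (-41*(-2))*((2 - 1*1) + 0*4) = 3870 + 82*((2 - 1) + 0) = 3870 + 82*(1 + 0) = 3870 + 82*1 = 3870 + 82 = 3952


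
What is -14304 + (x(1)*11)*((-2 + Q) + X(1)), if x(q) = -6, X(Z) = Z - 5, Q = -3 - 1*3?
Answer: -13512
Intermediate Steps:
Q = -6 (Q = -3 - 3 = -6)
X(Z) = -5 + Z
-14304 + (x(1)*11)*((-2 + Q) + X(1)) = -14304 + (-6*11)*((-2 - 6) + (-5 + 1)) = -14304 - 66*(-8 - 4) = -14304 - 66*(-12) = -14304 + 792 = -13512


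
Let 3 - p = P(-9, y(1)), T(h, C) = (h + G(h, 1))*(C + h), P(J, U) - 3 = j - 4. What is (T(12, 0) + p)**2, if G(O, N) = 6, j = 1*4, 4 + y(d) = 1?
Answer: 46656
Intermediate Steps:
y(d) = -3 (y(d) = -4 + 1 = -3)
j = 4
P(J, U) = 3 (P(J, U) = 3 + (4 - 4) = 3 + 0 = 3)
T(h, C) = (6 + h)*(C + h) (T(h, C) = (h + 6)*(C + h) = (6 + h)*(C + h))
p = 0 (p = 3 - 1*3 = 3 - 3 = 0)
(T(12, 0) + p)**2 = ((12**2 + 6*0 + 6*12 + 0*12) + 0)**2 = ((144 + 0 + 72 + 0) + 0)**2 = (216 + 0)**2 = 216**2 = 46656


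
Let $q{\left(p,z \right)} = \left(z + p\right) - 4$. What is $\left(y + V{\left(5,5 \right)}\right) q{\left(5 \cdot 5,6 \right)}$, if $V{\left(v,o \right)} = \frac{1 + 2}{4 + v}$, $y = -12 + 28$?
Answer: $441$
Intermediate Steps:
$q{\left(p,z \right)} = -4 + p + z$ ($q{\left(p,z \right)} = \left(p + z\right) - 4 = -4 + p + z$)
$y = 16$
$V{\left(v,o \right)} = \frac{3}{4 + v}$
$\left(y + V{\left(5,5 \right)}\right) q{\left(5 \cdot 5,6 \right)} = \left(16 + \frac{3}{4 + 5}\right) \left(-4 + 5 \cdot 5 + 6\right) = \left(16 + \frac{3}{9}\right) \left(-4 + 25 + 6\right) = \left(16 + 3 \cdot \frac{1}{9}\right) 27 = \left(16 + \frac{1}{3}\right) 27 = \frac{49}{3} \cdot 27 = 441$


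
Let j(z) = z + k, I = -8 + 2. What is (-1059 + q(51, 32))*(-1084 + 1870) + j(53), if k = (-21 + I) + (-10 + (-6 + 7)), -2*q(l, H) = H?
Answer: -844933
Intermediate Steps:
q(l, H) = -H/2
I = -6
k = -36 (k = (-21 - 6) + (-10 + (-6 + 7)) = -27 + (-10 + 1) = -27 - 9 = -36)
j(z) = -36 + z (j(z) = z - 36 = -36 + z)
(-1059 + q(51, 32))*(-1084 + 1870) + j(53) = (-1059 - 1/2*32)*(-1084 + 1870) + (-36 + 53) = (-1059 - 16)*786 + 17 = -1075*786 + 17 = -844950 + 17 = -844933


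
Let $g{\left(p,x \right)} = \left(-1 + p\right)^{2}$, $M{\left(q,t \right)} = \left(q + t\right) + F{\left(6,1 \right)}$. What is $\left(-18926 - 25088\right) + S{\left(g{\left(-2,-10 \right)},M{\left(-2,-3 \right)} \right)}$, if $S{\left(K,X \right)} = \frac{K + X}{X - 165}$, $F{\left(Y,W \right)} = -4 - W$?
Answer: $- \frac{7702449}{175} \approx -44014.0$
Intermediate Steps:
$M{\left(q,t \right)} = -5 + q + t$ ($M{\left(q,t \right)} = \left(q + t\right) - 5 = -5 + q + t$)
$S{\left(K,X \right)} = \frac{K + X}{-165 + X}$
$\left(-18926 - 25088\right) + S{\left(g{\left(-2,-10 \right)},M{\left(-2,-3 \right)} \right)} = \left(-18926 - 25088\right) + \frac{\left(-1 - 2\right)^{2} - 10}{-165 - 10} = -44014 + \frac{\left(-3\right)^{2} - 10}{-165 - 10} = -44014 + \frac{9 - 10}{-175} = -44014 - - \frac{1}{175} = -44014 + \frac{1}{175} = - \frac{7702449}{175}$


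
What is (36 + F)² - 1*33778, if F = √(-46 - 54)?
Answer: -32582 + 720*I ≈ -32582.0 + 720.0*I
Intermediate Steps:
F = 10*I (F = √(-100) = 10*I ≈ 10.0*I)
(36 + F)² - 1*33778 = (36 + 10*I)² - 1*33778 = (36 + 10*I)² - 33778 = -33778 + (36 + 10*I)²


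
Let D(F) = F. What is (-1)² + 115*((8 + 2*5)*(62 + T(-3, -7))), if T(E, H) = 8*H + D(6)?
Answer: 24841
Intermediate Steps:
T(E, H) = 6 + 8*H (T(E, H) = 8*H + 6 = 6 + 8*H)
(-1)² + 115*((8 + 2*5)*(62 + T(-3, -7))) = (-1)² + 115*((8 + 2*5)*(62 + (6 + 8*(-7)))) = 1 + 115*((8 + 10)*(62 + (6 - 56))) = 1 + 115*(18*(62 - 50)) = 1 + 115*(18*12) = 1 + 115*216 = 1 + 24840 = 24841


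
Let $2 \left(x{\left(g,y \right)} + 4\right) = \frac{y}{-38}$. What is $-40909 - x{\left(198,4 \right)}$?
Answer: $- \frac{777194}{19} \approx -40905.0$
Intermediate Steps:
$x{\left(g,y \right)} = -4 - \frac{y}{76}$ ($x{\left(g,y \right)} = -4 + \frac{y \frac{1}{-38}}{2} = -4 + \frac{y \left(- \frac{1}{38}\right)}{2} = -4 + \frac{\left(- \frac{1}{38}\right) y}{2} = -4 - \frac{y}{76}$)
$-40909 - x{\left(198,4 \right)} = -40909 - \left(-4 - \frac{1}{19}\right) = -40909 - - \frac{77}{19} = -40909 + \frac{77}{19} = - \frac{777194}{19}$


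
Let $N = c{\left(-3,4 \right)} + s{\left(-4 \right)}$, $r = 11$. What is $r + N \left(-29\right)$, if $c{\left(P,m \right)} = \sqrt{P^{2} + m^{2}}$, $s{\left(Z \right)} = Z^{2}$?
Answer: $-598$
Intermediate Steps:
$N = 21$ ($N = \sqrt{\left(-3\right)^{2} + 4^{2}} + \left(-4\right)^{2} = \sqrt{9 + 16} + 16 = \sqrt{25} + 16 = 5 + 16 = 21$)
$r + N \left(-29\right) = 11 + 21 \left(-29\right) = 11 - 609 = -598$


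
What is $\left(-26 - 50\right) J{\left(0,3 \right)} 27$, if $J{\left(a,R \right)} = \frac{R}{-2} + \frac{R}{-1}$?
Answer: $9234$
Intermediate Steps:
$J{\left(a,R \right)} = - \frac{3 R}{2}$ ($J{\left(a,R \right)} = R \left(- \frac{1}{2}\right) + R \left(-1\right) = - \frac{R}{2} - R = - \frac{3 R}{2}$)
$\left(-26 - 50\right) J{\left(0,3 \right)} 27 = \left(-26 - 50\right) \left(\left(- \frac{3}{2}\right) 3\right) 27 = \left(-76\right) \left(- \frac{9}{2}\right) 27 = 342 \cdot 27 = 9234$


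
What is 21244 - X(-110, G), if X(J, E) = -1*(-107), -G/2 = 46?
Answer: 21137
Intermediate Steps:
G = -92 (G = -2*46 = -92)
X(J, E) = 107
21244 - X(-110, G) = 21244 - 1*107 = 21244 - 107 = 21137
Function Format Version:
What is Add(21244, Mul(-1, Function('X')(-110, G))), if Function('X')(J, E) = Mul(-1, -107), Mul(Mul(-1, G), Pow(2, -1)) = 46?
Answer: 21137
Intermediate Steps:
G = -92 (G = Mul(-2, 46) = -92)
Function('X')(J, E) = 107
Add(21244, Mul(-1, Function('X')(-110, G))) = Add(21244, Mul(-1, 107)) = Add(21244, -107) = 21137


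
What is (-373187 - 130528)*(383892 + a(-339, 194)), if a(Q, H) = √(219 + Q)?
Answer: -193372158780 - 1007430*I*√30 ≈ -1.9337e+11 - 5.5179e+6*I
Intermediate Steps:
(-373187 - 130528)*(383892 + a(-339, 194)) = (-373187 - 130528)*(383892 + √(219 - 339)) = -503715*(383892 + √(-120)) = -503715*(383892 + 2*I*√30) = -193372158780 - 1007430*I*√30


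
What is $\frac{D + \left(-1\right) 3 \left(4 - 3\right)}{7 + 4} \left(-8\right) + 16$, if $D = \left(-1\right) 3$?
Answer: $\frac{224}{11} \approx 20.364$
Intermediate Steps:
$D = -3$
$\frac{D + \left(-1\right) 3 \left(4 - 3\right)}{7 + 4} \left(-8\right) + 16 = \frac{-3 + \left(-1\right) 3 \left(4 - 3\right)}{7 + 4} \left(-8\right) + 16 = \frac{-3 - 3}{11} \left(-8\right) + 16 = \left(-3 - 3\right) \frac{1}{11} \left(-8\right) + 16 = \left(-6\right) \frac{1}{11} \left(-8\right) + 16 = \left(- \frac{6}{11}\right) \left(-8\right) + 16 = \frac{48}{11} + 16 = \frac{224}{11}$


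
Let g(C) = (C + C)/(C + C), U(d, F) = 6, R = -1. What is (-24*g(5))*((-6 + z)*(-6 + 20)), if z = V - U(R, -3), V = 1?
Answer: 3696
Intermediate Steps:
g(C) = 1 (g(C) = (2*C)/((2*C)) = (2*C)*(1/(2*C)) = 1)
z = -5 (z = 1 - 1*6 = 1 - 6 = -5)
(-24*g(5))*((-6 + z)*(-6 + 20)) = (-24*1)*((-6 - 5)*(-6 + 20)) = -(-264)*14 = -24*(-154) = 3696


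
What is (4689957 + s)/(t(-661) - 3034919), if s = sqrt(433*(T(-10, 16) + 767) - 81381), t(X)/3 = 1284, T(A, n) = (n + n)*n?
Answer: -4689957/3031067 - sqrt(472426)/3031067 ≈ -1.5475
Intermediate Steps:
T(A, n) = 2*n**2 (T(A, n) = (2*n)*n = 2*n**2)
t(X) = 3852 (t(X) = 3*1284 = 3852)
s = sqrt(472426) (s = sqrt(433*(2*16**2 + 767) - 81381) = sqrt(433*(2*256 + 767) - 81381) = sqrt(433*(512 + 767) - 81381) = sqrt(433*1279 - 81381) = sqrt(553807 - 81381) = sqrt(472426) ≈ 687.33)
(4689957 + s)/(t(-661) - 3034919) = (4689957 + sqrt(472426))/(3852 - 3034919) = (4689957 + sqrt(472426))/(-3031067) = (4689957 + sqrt(472426))*(-1/3031067) = -4689957/3031067 - sqrt(472426)/3031067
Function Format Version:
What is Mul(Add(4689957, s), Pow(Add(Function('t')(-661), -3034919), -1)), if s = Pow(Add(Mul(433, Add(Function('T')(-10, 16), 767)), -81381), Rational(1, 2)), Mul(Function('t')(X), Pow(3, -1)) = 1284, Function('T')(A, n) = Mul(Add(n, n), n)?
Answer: Add(Rational(-4689957, 3031067), Mul(Rational(-1, 3031067), Pow(472426, Rational(1, 2)))) ≈ -1.5475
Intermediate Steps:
Function('T')(A, n) = Mul(2, Pow(n, 2)) (Function('T')(A, n) = Mul(Mul(2, n), n) = Mul(2, Pow(n, 2)))
Function('t')(X) = 3852 (Function('t')(X) = Mul(3, 1284) = 3852)
s = Pow(472426, Rational(1, 2)) (s = Pow(Add(Mul(433, Add(Mul(2, Pow(16, 2)), 767)), -81381), Rational(1, 2)) = Pow(Add(Mul(433, Add(Mul(2, 256), 767)), -81381), Rational(1, 2)) = Pow(Add(Mul(433, Add(512, 767)), -81381), Rational(1, 2)) = Pow(Add(Mul(433, 1279), -81381), Rational(1, 2)) = Pow(Add(553807, -81381), Rational(1, 2)) = Pow(472426, Rational(1, 2)) ≈ 687.33)
Mul(Add(4689957, s), Pow(Add(Function('t')(-661), -3034919), -1)) = Mul(Add(4689957, Pow(472426, Rational(1, 2))), Pow(Add(3852, -3034919), -1)) = Mul(Add(4689957, Pow(472426, Rational(1, 2))), Pow(-3031067, -1)) = Mul(Add(4689957, Pow(472426, Rational(1, 2))), Rational(-1, 3031067)) = Add(Rational(-4689957, 3031067), Mul(Rational(-1, 3031067), Pow(472426, Rational(1, 2))))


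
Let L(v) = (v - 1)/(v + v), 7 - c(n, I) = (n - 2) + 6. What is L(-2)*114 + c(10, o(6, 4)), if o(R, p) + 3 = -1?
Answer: 157/2 ≈ 78.500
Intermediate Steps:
o(R, p) = -4 (o(R, p) = -3 - 1 = -4)
c(n, I) = 3 - n (c(n, I) = 7 - ((n - 2) + 6) = 7 - ((-2 + n) + 6) = 7 - (4 + n) = 7 + (-4 - n) = 3 - n)
L(v) = (-1 + v)/(2*v) (L(v) = (-1 + v)/((2*v)) = (-1 + v)*(1/(2*v)) = (-1 + v)/(2*v))
L(-2)*114 + c(10, o(6, 4)) = ((½)*(-1 - 2)/(-2))*114 + (3 - 1*10) = ((½)*(-½)*(-3))*114 + (3 - 10) = (¾)*114 - 7 = 171/2 - 7 = 157/2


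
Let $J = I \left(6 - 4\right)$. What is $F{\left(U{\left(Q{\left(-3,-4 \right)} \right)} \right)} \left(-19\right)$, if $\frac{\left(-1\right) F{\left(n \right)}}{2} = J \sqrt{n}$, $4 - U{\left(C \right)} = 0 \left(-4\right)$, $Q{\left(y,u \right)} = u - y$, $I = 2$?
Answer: $304$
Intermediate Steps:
$J = 4$ ($J = 2 \left(6 - 4\right) = 2 \cdot 2 = 4$)
$U{\left(C \right)} = 4$ ($U{\left(C \right)} = 4 - 0 \left(-4\right) = 4 - 0 = 4 + 0 = 4$)
$F{\left(n \right)} = - 8 \sqrt{n}$ ($F{\left(n \right)} = - 2 \cdot 4 \sqrt{n} = - 8 \sqrt{n}$)
$F{\left(U{\left(Q{\left(-3,-4 \right)} \right)} \right)} \left(-19\right) = - 8 \sqrt{4} \left(-19\right) = \left(-8\right) 2 \left(-19\right) = \left(-16\right) \left(-19\right) = 304$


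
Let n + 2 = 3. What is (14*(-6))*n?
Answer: -84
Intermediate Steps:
n = 1 (n = -2 + 3 = 1)
(14*(-6))*n = (14*(-6))*1 = -84*1 = -84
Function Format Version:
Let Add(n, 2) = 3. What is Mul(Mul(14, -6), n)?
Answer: -84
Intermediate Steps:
n = 1 (n = Add(-2, 3) = 1)
Mul(Mul(14, -6), n) = Mul(Mul(14, -6), 1) = Mul(-84, 1) = -84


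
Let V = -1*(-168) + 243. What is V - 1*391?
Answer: 20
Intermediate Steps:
V = 411 (V = 168 + 243 = 411)
V - 1*391 = 411 - 1*391 = 411 - 391 = 20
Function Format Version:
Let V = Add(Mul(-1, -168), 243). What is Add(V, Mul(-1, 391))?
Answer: 20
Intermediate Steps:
V = 411 (V = Add(168, 243) = 411)
Add(V, Mul(-1, 391)) = Add(411, Mul(-1, 391)) = Add(411, -391) = 20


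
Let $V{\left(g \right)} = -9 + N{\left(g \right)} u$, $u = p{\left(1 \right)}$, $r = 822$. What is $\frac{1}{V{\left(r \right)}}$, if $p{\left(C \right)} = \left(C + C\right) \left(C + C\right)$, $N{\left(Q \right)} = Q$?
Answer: $\frac{1}{3279} \approx 0.00030497$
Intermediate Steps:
$p{\left(C \right)} = 4 C^{2}$ ($p{\left(C \right)} = 2 C 2 C = 4 C^{2}$)
$u = 4$ ($u = 4 \cdot 1^{2} = 4 \cdot 1 = 4$)
$V{\left(g \right)} = -9 + 4 g$ ($V{\left(g \right)} = -9 + g 4 = -9 + 4 g$)
$\frac{1}{V{\left(r \right)}} = \frac{1}{-9 + 4 \cdot 822} = \frac{1}{-9 + 3288} = \frac{1}{3279}$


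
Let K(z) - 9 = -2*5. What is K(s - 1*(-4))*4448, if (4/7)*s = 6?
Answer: -4448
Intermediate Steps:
s = 21/2 (s = (7/4)*6 = 21/2 ≈ 10.500)
K(z) = -1 (K(z) = 9 - 2*5 = 9 - 10 = -1)
K(s - 1*(-4))*4448 = -1*4448 = -4448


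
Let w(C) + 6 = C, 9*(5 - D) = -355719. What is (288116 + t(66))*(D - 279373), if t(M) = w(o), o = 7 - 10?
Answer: -207301917817/3 ≈ -6.9101e+10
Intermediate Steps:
D = 118588/3 (D = 5 - ⅑*(-355719) = 5 + 118573/3 = 118588/3 ≈ 39529.)
o = -3
w(C) = -6 + C
t(M) = -9 (t(M) = -6 - 3 = -9)
(288116 + t(66))*(D - 279373) = (288116 - 9)*(118588/3 - 279373) = 288107*(-719531/3) = -207301917817/3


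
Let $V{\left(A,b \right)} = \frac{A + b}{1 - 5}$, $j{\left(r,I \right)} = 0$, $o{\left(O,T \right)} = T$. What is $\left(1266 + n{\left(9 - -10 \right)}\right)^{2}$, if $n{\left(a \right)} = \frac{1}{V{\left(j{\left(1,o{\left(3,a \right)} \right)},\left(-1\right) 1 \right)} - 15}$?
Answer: $\frac{5578596100}{3481} \approx 1.6026 \cdot 10^{6}$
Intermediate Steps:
$V{\left(A,b \right)} = - \frac{A}{4} - \frac{b}{4}$ ($V{\left(A,b \right)} = \frac{A + b}{-4} = \left(A + b\right) \left(- \frac{1}{4}\right) = - \frac{A}{4} - \frac{b}{4}$)
$n{\left(a \right)} = - \frac{4}{59}$ ($n{\left(a \right)} = \frac{1}{\left(\left(- \frac{1}{4}\right) 0 - \frac{\left(-1\right) 1}{4}\right) - 15} = \frac{1}{\left(0 - - \frac{1}{4}\right) - 15} = \frac{1}{\left(0 + \frac{1}{4}\right) - 15} = \frac{1}{\frac{1}{4} - 15} = \frac{1}{- \frac{59}{4}} = - \frac{4}{59}$)
$\left(1266 + n{\left(9 - -10 \right)}\right)^{2} = \left(1266 - \frac{4}{59}\right)^{2} = \left(\frac{74690}{59}\right)^{2} = \frac{5578596100}{3481}$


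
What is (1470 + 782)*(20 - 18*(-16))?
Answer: 693616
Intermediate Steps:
(1470 + 782)*(20 - 18*(-16)) = 2252*(20 + 288) = 2252*308 = 693616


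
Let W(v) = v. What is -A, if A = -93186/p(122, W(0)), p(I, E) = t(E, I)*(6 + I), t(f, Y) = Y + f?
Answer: 46593/7808 ≈ 5.9673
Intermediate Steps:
p(I, E) = (6 + I)*(E + I) (p(I, E) = (I + E)*(6 + I) = (E + I)*(6 + I) = (6 + I)*(E + I))
A = -46593/7808 (A = -93186*1/((0 + 122)*(6 + 122)) = -93186/(128*122) = -93186/15616 = -93186*1/15616 = -46593/7808 ≈ -5.9673)
-A = -1*(-46593/7808) = 46593/7808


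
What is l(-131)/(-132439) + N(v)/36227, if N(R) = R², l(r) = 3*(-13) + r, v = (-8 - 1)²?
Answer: 875090869/4797867653 ≈ 0.18239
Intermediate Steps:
v = 81 (v = (-9)² = 81)
l(r) = -39 + r
l(-131)/(-132439) + N(v)/36227 = (-39 - 131)/(-132439) + 81²/36227 = -170*(-1/132439) + 6561*(1/36227) = 170/132439 + 6561/36227 = 875090869/4797867653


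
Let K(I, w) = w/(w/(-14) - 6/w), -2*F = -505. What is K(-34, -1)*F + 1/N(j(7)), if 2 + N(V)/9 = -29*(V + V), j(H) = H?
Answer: -152713/3672 ≈ -41.589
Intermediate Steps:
F = 505/2 (F = -½*(-505) = 505/2 ≈ 252.50)
N(V) = -18 - 522*V (N(V) = -18 + 9*(-29*(V + V)) = -18 + 9*(-58*V) = -18 - 522*V)
K(I, w) = w/(-6/w - w/14) (K(I, w) = w/(w*(-1/14) - 6/w) = w/(-w/14 - 6/w) = w/(-6/w - w/14))
K(-34, -1)*F + 1/N(j(7)) = -14*(-1)²/(84 + (-1)²)*(505/2) + 1/(-18 - 522*7) = -14*1/(84 + 1)*(505/2) + 1/(-18 - 3654) = -14*1/85*(505/2) + 1/(-3672) = -14*1*1/85*(505/2) - 1/3672 = -14/85*505/2 - 1/3672 = -707/17 - 1/3672 = -152713/3672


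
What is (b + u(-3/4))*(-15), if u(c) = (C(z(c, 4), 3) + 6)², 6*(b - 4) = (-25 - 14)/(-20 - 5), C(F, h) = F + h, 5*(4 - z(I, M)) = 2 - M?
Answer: -27573/10 ≈ -2757.3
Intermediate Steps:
z(I, M) = 18/5 + M/5 (z(I, M) = 4 - (2 - M)/5 = 4 + (-⅖ + M/5) = 18/5 + M/5)
b = 213/50 (b = 4 + ((-25 - 14)/(-20 - 5))/6 = 4 + (-39/(-25))/6 = 4 + (-39*(-1/25))/6 = 4 + (⅙)*(39/25) = 4 + 13/50 = 213/50 ≈ 4.2600)
u(c) = 4489/25 (u(c) = (((18/5 + (⅕)*4) + 3) + 6)² = (((18/5 + ⅘) + 3) + 6)² = ((22/5 + 3) + 6)² = (37/5 + 6)² = (67/5)² = 4489/25)
(b + u(-3/4))*(-15) = (213/50 + 4489/25)*(-15) = (9191/50)*(-15) = -27573/10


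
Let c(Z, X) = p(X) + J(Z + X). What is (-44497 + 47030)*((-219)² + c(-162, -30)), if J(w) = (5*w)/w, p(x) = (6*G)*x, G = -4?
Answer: 123321638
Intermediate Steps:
p(x) = -24*x (p(x) = (6*(-4))*x = -24*x)
J(w) = 5
c(Z, X) = 5 - 24*X (c(Z, X) = -24*X + 5 = 5 - 24*X)
(-44497 + 47030)*((-219)² + c(-162, -30)) = (-44497 + 47030)*((-219)² + (5 - 24*(-30))) = 2533*(47961 + (5 + 720)) = 2533*(47961 + 725) = 2533*48686 = 123321638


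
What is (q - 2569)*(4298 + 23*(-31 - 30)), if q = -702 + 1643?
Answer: -4713060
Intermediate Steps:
q = 941
(q - 2569)*(4298 + 23*(-31 - 30)) = (941 - 2569)*(4298 + 23*(-31 - 30)) = -1628*(4298 + 23*(-61)) = -1628*(4298 - 1403) = -1628*2895 = -4713060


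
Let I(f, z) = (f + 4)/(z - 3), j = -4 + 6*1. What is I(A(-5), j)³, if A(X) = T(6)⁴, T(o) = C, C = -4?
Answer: -17576000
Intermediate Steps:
T(o) = -4
j = 2 (j = -4 + 6 = 2)
A(X) = 256 (A(X) = (-4)⁴ = 256)
I(f, z) = (4 + f)/(-3 + z)
I(A(-5), j)³ = ((4 + 256)/(-3 + 2))³ = (260/(-1))³ = (-1*260)³ = (-260)³ = -17576000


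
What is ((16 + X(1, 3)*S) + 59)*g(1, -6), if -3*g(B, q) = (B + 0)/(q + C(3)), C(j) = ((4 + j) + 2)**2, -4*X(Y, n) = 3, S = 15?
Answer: -17/60 ≈ -0.28333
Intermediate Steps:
X(Y, n) = -3/4 (X(Y, n) = -1/4*3 = -3/4)
C(j) = (6 + j)**2
g(B, q) = -B/(3*(81 + q)) (g(B, q) = -(B + 0)/(3*(q + (6 + 3)**2)) = -B/(3*(q + 9**2)) = -B/(3*(q + 81)) = -B/(3*(81 + q)))
((16 + X(1, 3)*S) + 59)*g(1, -6) = ((16 - 3/4*15) + 59)*(-1*1/(243 + 3*(-6))) = ((16 - 45/4) + 59)*(-1*1/(243 - 18)) = (19/4 + 59)*(-1*1/225) = 255*(-1*1*1/225)/4 = (255/4)*(-1/225) = -17/60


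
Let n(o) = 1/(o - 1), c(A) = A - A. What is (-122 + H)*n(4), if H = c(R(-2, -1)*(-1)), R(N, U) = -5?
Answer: -122/3 ≈ -40.667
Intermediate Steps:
c(A) = 0
H = 0
n(o) = 1/(-1 + o)
(-122 + H)*n(4) = (-122 + 0)/(-1 + 4) = -122/3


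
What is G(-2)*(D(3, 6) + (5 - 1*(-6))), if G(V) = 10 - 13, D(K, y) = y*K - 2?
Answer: -81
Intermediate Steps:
D(K, y) = -2 + K*y (D(K, y) = K*y - 2 = -2 + K*y)
G(V) = -3
G(-2)*(D(3, 6) + (5 - 1*(-6))) = -3*((-2 + 3*6) + (5 - 1*(-6))) = -3*((-2 + 18) + (5 + 6)) = -3*(16 + 11) = -3*27 = -81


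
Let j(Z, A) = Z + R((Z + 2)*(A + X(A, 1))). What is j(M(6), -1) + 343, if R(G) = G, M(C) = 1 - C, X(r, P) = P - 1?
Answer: 341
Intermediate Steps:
X(r, P) = -1 + P
j(Z, A) = Z + A*(2 + Z) (j(Z, A) = Z + (Z + 2)*(A + (-1 + 1)) = Z + (2 + Z)*(A + 0) = Z + (2 + Z)*A = Z + A*(2 + Z))
j(M(6), -1) + 343 = ((1 - 1*6) + 2*(-1) - (1 - 1*6)) + 343 = ((1 - 6) - 2 - (1 - 6)) + 343 = (-5 - 2 - 1*(-5)) + 343 = (-5 - 2 + 5) + 343 = -2 + 343 = 341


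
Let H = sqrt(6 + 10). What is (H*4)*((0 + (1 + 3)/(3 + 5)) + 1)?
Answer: 24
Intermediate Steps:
H = 4 (H = sqrt(16) = 4)
(H*4)*((0 + (1 + 3)/(3 + 5)) + 1) = (4*4)*((0 + (1 + 3)/(3 + 5)) + 1) = 16*((0 + 4/8) + 1) = 16*((0 + 4*(1/8)) + 1) = 16*((0 + 1/2) + 1) = 16*(1/2 + 1) = 16*(3/2) = 24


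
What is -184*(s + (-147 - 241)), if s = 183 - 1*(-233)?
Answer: -5152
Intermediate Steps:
s = 416 (s = 183 + 233 = 416)
-184*(s + (-147 - 241)) = -184*(416 + (-147 - 241)) = -184*(416 - 388) = -184*28 = -5152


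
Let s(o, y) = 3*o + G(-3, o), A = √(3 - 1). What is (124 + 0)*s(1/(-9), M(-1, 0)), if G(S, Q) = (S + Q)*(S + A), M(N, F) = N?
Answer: 1116 - 3472*√2/9 ≈ 570.43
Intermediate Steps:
A = √2 ≈ 1.4142
G(S, Q) = (Q + S)*(S + √2) (G(S, Q) = (S + Q)*(S + √2) = (Q + S)*(S + √2))
s(o, y) = 9 - 3*√2 + o*√2 (s(o, y) = 3*o + ((-3)² + o*(-3) + o*√2 - 3*√2) = 3*o + (9 - 3*o + o*√2 - 3*√2) = 3*o + (9 - 3*o - 3*√2 + o*√2) = 9 - 3*√2 + o*√2)
(124 + 0)*s(1/(-9), M(-1, 0)) = (124 + 0)*(9 - 3*√2 + √2/(-9)) = 124*(9 - 3*√2 - √2/9) = 124*(9 - 28*√2/9) = 1116 - 3472*√2/9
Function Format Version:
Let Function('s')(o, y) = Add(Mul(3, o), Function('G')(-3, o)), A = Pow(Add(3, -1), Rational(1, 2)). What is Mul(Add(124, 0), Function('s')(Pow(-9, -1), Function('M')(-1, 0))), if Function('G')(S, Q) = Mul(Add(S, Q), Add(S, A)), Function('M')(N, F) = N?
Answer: Add(1116, Mul(Rational(-3472, 9), Pow(2, Rational(1, 2)))) ≈ 570.43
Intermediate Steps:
A = Pow(2, Rational(1, 2)) ≈ 1.4142
Function('G')(S, Q) = Mul(Add(Q, S), Add(S, Pow(2, Rational(1, 2)))) (Function('G')(S, Q) = Mul(Add(S, Q), Add(S, Pow(2, Rational(1, 2)))) = Mul(Add(Q, S), Add(S, Pow(2, Rational(1, 2)))))
Function('s')(o, y) = Add(9, Mul(-3, Pow(2, Rational(1, 2))), Mul(o, Pow(2, Rational(1, 2)))) (Function('s')(o, y) = Add(Mul(3, o), Add(Pow(-3, 2), Mul(o, -3), Mul(o, Pow(2, Rational(1, 2))), Mul(-3, Pow(2, Rational(1, 2))))) = Add(Mul(3, o), Add(9, Mul(-3, o), Mul(o, Pow(2, Rational(1, 2))), Mul(-3, Pow(2, Rational(1, 2))))) = Add(Mul(3, o), Add(9, Mul(-3, o), Mul(-3, Pow(2, Rational(1, 2))), Mul(o, Pow(2, Rational(1, 2))))) = Add(9, Mul(-3, Pow(2, Rational(1, 2))), Mul(o, Pow(2, Rational(1, 2)))))
Mul(Add(124, 0), Function('s')(Pow(-9, -1), Function('M')(-1, 0))) = Mul(Add(124, 0), Add(9, Mul(-3, Pow(2, Rational(1, 2))), Mul(Pow(-9, -1), Pow(2, Rational(1, 2))))) = Mul(124, Add(9, Mul(-3, Pow(2, Rational(1, 2))), Mul(Rational(-1, 9), Pow(2, Rational(1, 2))))) = Mul(124, Add(9, Mul(Rational(-28, 9), Pow(2, Rational(1, 2))))) = Add(1116, Mul(Rational(-3472, 9), Pow(2, Rational(1, 2))))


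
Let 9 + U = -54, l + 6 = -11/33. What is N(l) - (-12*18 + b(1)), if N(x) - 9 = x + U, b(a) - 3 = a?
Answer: 455/3 ≈ 151.67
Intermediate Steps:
b(a) = 3 + a
l = -19/3 (l = -6 - 11/33 = -6 - 11*1/33 = -6 - ⅓ = -19/3 ≈ -6.3333)
U = -63 (U = -9 - 54 = -63)
N(x) = -54 + x (N(x) = 9 + (x - 63) = 9 + (-63 + x) = -54 + x)
N(l) - (-12*18 + b(1)) = (-54 - 19/3) - (-12*18 + (3 + 1)) = -181/3 - (-216 + 4) = -181/3 - 1*(-212) = -181/3 + 212 = 455/3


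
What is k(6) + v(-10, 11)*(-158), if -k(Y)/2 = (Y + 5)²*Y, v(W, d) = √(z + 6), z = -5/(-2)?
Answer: -1452 - 79*√34 ≈ -1912.6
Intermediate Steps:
z = 5/2 (z = -5*(-½) = 5/2 ≈ 2.5000)
v(W, d) = √34/2 (v(W, d) = √(5/2 + 6) = √(17/2) = √34/2)
k(Y) = -2*Y*(5 + Y)² (k(Y) = -2*(Y + 5)²*Y = -2*(5 + Y)²*Y = -2*Y*(5 + Y)²)
k(6) + v(-10, 11)*(-158) = -2*6*(5 + 6)² + (√34/2)*(-158) = -2*6*11² - 79*√34 = -2*6*121 - 79*√34 = -1452 - 79*√34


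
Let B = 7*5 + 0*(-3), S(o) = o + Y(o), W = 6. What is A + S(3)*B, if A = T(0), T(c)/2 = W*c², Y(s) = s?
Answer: 210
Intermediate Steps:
T(c) = 12*c² (T(c) = 2*(6*c²) = 12*c²)
S(o) = 2*o (S(o) = o + o = 2*o)
A = 0 (A = 12*0² = 12*0 = 0)
B = 35 (B = 35 + 0 = 35)
A + S(3)*B = 0 + (2*3)*35 = 0 + 6*35 = 0 + 210 = 210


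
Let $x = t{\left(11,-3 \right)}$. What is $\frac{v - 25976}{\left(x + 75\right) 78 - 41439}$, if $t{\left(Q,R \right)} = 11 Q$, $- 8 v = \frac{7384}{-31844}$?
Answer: $\frac{827178821}{832752444} \approx 0.99331$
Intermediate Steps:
$v = \frac{923}{31844}$ ($v = - \frac{7384 \frac{1}{-31844}}{8} = - \frac{7384 \left(- \frac{1}{31844}\right)}{8} = \left(- \frac{1}{8}\right) \left(- \frac{1846}{7961}\right) = \frac{923}{31844} \approx 0.028985$)
$x = 121$ ($x = 11 \cdot 11 = 121$)
$\frac{v - 25976}{\left(x + 75\right) 78 - 41439} = \frac{\frac{923}{31844} - 25976}{\left(121 + 75\right) 78 - 41439} = - \frac{827178821}{31844 \left(196 \cdot 78 - 41439\right)} = - \frac{827178821}{31844 \left(15288 - 41439\right)} = - \frac{827178821}{31844 \left(-26151\right)} = \left(- \frac{827178821}{31844}\right) \left(- \frac{1}{26151}\right) = \frac{827178821}{832752444}$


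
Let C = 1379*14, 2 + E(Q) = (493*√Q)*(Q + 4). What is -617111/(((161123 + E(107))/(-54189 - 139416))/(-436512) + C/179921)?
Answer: -17358096153031298674156701653740080/3018262182296537388196177879 + 104746873645296355083599210640*√107/3018262182296537388196177879 ≈ -5.7507e+6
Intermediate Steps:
E(Q) = -2 + 493*√Q*(4 + Q) (E(Q) = -2 + (493*√Q)*(Q + 4) = -2 + (493*√Q)*(4 + Q) = -2 + 493*√Q*(4 + Q))
C = 19306
-617111/(((161123 + E(107))/(-54189 - 139416))/(-436512) + C/179921) = -617111/(((161123 + (-2 + 493*107^(3/2) + 1972*√107))/(-54189 - 139416))/(-436512) + 19306/179921) = -617111/(((161123 + (-2 + 493*(107*√107) + 1972*√107))/(-193605))*(-1/436512) + 19306*(1/179921)) = -617111/(((161123 + (-2 + 52751*√107 + 1972*√107))*(-1/193605))*(-1/436512) + 2758/25703) = -617111/(((161123 + (-2 + 54723*√107))*(-1/193605))*(-1/436512) + 2758/25703) = -617111/(((161121 + 54723*√107)*(-1/193605))*(-1/436512) + 2758/25703) = -617111/((-53707/64535 - 18241*√107/64535)*(-1/436512) + 2758/25703) = -617111/((53707/28170301920 + 18241*√107/28170301920) + 2758/25703) = -617111/(77695073126381/724061270249760 + 18241*√107/28170301920)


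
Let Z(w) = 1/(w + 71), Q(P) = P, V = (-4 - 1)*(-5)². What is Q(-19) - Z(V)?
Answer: -1025/54 ≈ -18.981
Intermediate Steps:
V = -125 (V = -5*25 = -125)
Z(w) = 1/(71 + w)
Q(-19) - Z(V) = -19 - 1/(71 - 125) = -19 - 1/(-54) = -19 - 1*(-1/54) = -19 + 1/54 = -1025/54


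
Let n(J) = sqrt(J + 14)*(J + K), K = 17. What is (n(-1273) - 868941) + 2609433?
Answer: 1740492 - 1256*I*sqrt(1259) ≈ 1.7405e+6 - 44566.0*I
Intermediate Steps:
n(J) = sqrt(14 + J)*(17 + J) (n(J) = sqrt(J + 14)*(J + 17) = sqrt(14 + J)*(17 + J))
(n(-1273) - 868941) + 2609433 = (sqrt(14 - 1273)*(17 - 1273) - 868941) + 2609433 = (sqrt(-1259)*(-1256) - 868941) + 2609433 = ((I*sqrt(1259))*(-1256) - 868941) + 2609433 = (-1256*I*sqrt(1259) - 868941) + 2609433 = (-868941 - 1256*I*sqrt(1259)) + 2609433 = 1740492 - 1256*I*sqrt(1259)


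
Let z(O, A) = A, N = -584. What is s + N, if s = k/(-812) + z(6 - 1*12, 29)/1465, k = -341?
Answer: -694191607/1189580 ≈ -583.56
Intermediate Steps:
s = 523113/1189580 (s = -341/(-812) + 29/1465 = -341*(-1/812) + 29*(1/1465) = 341/812 + 29/1465 = 523113/1189580 ≈ 0.43975)
s + N = 523113/1189580 - 584 = -694191607/1189580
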